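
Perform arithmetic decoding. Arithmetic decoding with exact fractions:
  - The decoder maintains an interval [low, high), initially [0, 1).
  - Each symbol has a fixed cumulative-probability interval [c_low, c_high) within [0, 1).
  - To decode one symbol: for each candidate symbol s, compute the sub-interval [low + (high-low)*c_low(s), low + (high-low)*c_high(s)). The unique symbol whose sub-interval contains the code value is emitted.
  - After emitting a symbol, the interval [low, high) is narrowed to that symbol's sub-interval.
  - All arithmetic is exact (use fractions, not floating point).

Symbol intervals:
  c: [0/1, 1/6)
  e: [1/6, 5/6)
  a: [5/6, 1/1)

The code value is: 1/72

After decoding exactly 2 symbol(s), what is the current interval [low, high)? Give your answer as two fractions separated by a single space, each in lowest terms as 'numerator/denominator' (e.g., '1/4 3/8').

Step 1: interval [0/1, 1/1), width = 1/1 - 0/1 = 1/1
  'c': [0/1 + 1/1*0/1, 0/1 + 1/1*1/6) = [0/1, 1/6) <- contains code 1/72
  'e': [0/1 + 1/1*1/6, 0/1 + 1/1*5/6) = [1/6, 5/6)
  'a': [0/1 + 1/1*5/6, 0/1 + 1/1*1/1) = [5/6, 1/1)
  emit 'c', narrow to [0/1, 1/6)
Step 2: interval [0/1, 1/6), width = 1/6 - 0/1 = 1/6
  'c': [0/1 + 1/6*0/1, 0/1 + 1/6*1/6) = [0/1, 1/36) <- contains code 1/72
  'e': [0/1 + 1/6*1/6, 0/1 + 1/6*5/6) = [1/36, 5/36)
  'a': [0/1 + 1/6*5/6, 0/1 + 1/6*1/1) = [5/36, 1/6)
  emit 'c', narrow to [0/1, 1/36)

Answer: 0/1 1/36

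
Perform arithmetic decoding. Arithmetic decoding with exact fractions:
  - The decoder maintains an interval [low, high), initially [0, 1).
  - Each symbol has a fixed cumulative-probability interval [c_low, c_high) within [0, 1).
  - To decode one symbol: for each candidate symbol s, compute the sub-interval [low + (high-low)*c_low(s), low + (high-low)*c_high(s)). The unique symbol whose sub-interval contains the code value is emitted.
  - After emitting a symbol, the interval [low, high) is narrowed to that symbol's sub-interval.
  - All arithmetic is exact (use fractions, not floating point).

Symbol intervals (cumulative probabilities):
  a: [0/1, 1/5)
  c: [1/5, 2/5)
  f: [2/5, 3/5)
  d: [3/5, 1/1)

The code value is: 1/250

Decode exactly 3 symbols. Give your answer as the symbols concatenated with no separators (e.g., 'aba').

Step 1: interval [0/1, 1/1), width = 1/1 - 0/1 = 1/1
  'a': [0/1 + 1/1*0/1, 0/1 + 1/1*1/5) = [0/1, 1/5) <- contains code 1/250
  'c': [0/1 + 1/1*1/5, 0/1 + 1/1*2/5) = [1/5, 2/5)
  'f': [0/1 + 1/1*2/5, 0/1 + 1/1*3/5) = [2/5, 3/5)
  'd': [0/1 + 1/1*3/5, 0/1 + 1/1*1/1) = [3/5, 1/1)
  emit 'a', narrow to [0/1, 1/5)
Step 2: interval [0/1, 1/5), width = 1/5 - 0/1 = 1/5
  'a': [0/1 + 1/5*0/1, 0/1 + 1/5*1/5) = [0/1, 1/25) <- contains code 1/250
  'c': [0/1 + 1/5*1/5, 0/1 + 1/5*2/5) = [1/25, 2/25)
  'f': [0/1 + 1/5*2/5, 0/1 + 1/5*3/5) = [2/25, 3/25)
  'd': [0/1 + 1/5*3/5, 0/1 + 1/5*1/1) = [3/25, 1/5)
  emit 'a', narrow to [0/1, 1/25)
Step 3: interval [0/1, 1/25), width = 1/25 - 0/1 = 1/25
  'a': [0/1 + 1/25*0/1, 0/1 + 1/25*1/5) = [0/1, 1/125) <- contains code 1/250
  'c': [0/1 + 1/25*1/5, 0/1 + 1/25*2/5) = [1/125, 2/125)
  'f': [0/1 + 1/25*2/5, 0/1 + 1/25*3/5) = [2/125, 3/125)
  'd': [0/1 + 1/25*3/5, 0/1 + 1/25*1/1) = [3/125, 1/25)
  emit 'a', narrow to [0/1, 1/125)

Answer: aaa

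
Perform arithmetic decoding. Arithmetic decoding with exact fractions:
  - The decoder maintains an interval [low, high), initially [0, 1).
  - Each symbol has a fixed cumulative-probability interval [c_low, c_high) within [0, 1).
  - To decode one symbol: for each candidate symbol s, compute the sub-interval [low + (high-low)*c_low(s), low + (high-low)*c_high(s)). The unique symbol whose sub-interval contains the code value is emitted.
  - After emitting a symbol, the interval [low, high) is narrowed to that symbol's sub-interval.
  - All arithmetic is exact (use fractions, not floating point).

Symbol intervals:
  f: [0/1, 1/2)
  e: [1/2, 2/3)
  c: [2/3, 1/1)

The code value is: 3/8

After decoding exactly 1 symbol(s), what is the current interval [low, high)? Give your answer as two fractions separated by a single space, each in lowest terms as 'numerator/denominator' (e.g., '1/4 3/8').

Step 1: interval [0/1, 1/1), width = 1/1 - 0/1 = 1/1
  'f': [0/1 + 1/1*0/1, 0/1 + 1/1*1/2) = [0/1, 1/2) <- contains code 3/8
  'e': [0/1 + 1/1*1/2, 0/1 + 1/1*2/3) = [1/2, 2/3)
  'c': [0/1 + 1/1*2/3, 0/1 + 1/1*1/1) = [2/3, 1/1)
  emit 'f', narrow to [0/1, 1/2)

Answer: 0/1 1/2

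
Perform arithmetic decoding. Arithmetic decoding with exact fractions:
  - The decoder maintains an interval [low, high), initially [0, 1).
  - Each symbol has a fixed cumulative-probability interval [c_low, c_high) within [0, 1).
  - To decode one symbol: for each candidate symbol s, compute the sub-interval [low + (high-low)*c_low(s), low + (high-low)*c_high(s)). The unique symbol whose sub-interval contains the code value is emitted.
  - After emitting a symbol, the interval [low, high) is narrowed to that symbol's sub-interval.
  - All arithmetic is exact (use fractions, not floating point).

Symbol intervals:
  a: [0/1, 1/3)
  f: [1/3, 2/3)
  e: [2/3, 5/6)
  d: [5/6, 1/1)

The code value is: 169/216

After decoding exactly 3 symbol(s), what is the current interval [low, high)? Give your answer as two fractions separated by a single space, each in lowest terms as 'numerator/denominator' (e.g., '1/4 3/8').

Step 1: interval [0/1, 1/1), width = 1/1 - 0/1 = 1/1
  'a': [0/1 + 1/1*0/1, 0/1 + 1/1*1/3) = [0/1, 1/3)
  'f': [0/1 + 1/1*1/3, 0/1 + 1/1*2/3) = [1/3, 2/3)
  'e': [0/1 + 1/1*2/3, 0/1 + 1/1*5/6) = [2/3, 5/6) <- contains code 169/216
  'd': [0/1 + 1/1*5/6, 0/1 + 1/1*1/1) = [5/6, 1/1)
  emit 'e', narrow to [2/3, 5/6)
Step 2: interval [2/3, 5/6), width = 5/6 - 2/3 = 1/6
  'a': [2/3 + 1/6*0/1, 2/3 + 1/6*1/3) = [2/3, 13/18)
  'f': [2/3 + 1/6*1/3, 2/3 + 1/6*2/3) = [13/18, 7/9)
  'e': [2/3 + 1/6*2/3, 2/3 + 1/6*5/6) = [7/9, 29/36) <- contains code 169/216
  'd': [2/3 + 1/6*5/6, 2/3 + 1/6*1/1) = [29/36, 5/6)
  emit 'e', narrow to [7/9, 29/36)
Step 3: interval [7/9, 29/36), width = 29/36 - 7/9 = 1/36
  'a': [7/9 + 1/36*0/1, 7/9 + 1/36*1/3) = [7/9, 85/108) <- contains code 169/216
  'f': [7/9 + 1/36*1/3, 7/9 + 1/36*2/3) = [85/108, 43/54)
  'e': [7/9 + 1/36*2/3, 7/9 + 1/36*5/6) = [43/54, 173/216)
  'd': [7/9 + 1/36*5/6, 7/9 + 1/36*1/1) = [173/216, 29/36)
  emit 'a', narrow to [7/9, 85/108)

Answer: 7/9 85/108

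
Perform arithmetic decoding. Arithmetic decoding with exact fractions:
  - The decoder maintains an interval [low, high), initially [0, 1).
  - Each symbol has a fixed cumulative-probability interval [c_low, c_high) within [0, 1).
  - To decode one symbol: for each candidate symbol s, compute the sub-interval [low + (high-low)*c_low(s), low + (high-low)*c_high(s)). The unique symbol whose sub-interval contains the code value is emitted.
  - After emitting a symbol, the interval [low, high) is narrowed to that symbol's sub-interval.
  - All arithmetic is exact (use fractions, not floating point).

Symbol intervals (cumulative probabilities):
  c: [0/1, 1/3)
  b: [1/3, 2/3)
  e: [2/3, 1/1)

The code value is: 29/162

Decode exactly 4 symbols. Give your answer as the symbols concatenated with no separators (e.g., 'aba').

Step 1: interval [0/1, 1/1), width = 1/1 - 0/1 = 1/1
  'c': [0/1 + 1/1*0/1, 0/1 + 1/1*1/3) = [0/1, 1/3) <- contains code 29/162
  'b': [0/1 + 1/1*1/3, 0/1 + 1/1*2/3) = [1/3, 2/3)
  'e': [0/1 + 1/1*2/3, 0/1 + 1/1*1/1) = [2/3, 1/1)
  emit 'c', narrow to [0/1, 1/3)
Step 2: interval [0/1, 1/3), width = 1/3 - 0/1 = 1/3
  'c': [0/1 + 1/3*0/1, 0/1 + 1/3*1/3) = [0/1, 1/9)
  'b': [0/1 + 1/3*1/3, 0/1 + 1/3*2/3) = [1/9, 2/9) <- contains code 29/162
  'e': [0/1 + 1/3*2/3, 0/1 + 1/3*1/1) = [2/9, 1/3)
  emit 'b', narrow to [1/9, 2/9)
Step 3: interval [1/9, 2/9), width = 2/9 - 1/9 = 1/9
  'c': [1/9 + 1/9*0/1, 1/9 + 1/9*1/3) = [1/9, 4/27)
  'b': [1/9 + 1/9*1/3, 1/9 + 1/9*2/3) = [4/27, 5/27) <- contains code 29/162
  'e': [1/9 + 1/9*2/3, 1/9 + 1/9*1/1) = [5/27, 2/9)
  emit 'b', narrow to [4/27, 5/27)
Step 4: interval [4/27, 5/27), width = 5/27 - 4/27 = 1/27
  'c': [4/27 + 1/27*0/1, 4/27 + 1/27*1/3) = [4/27, 13/81)
  'b': [4/27 + 1/27*1/3, 4/27 + 1/27*2/3) = [13/81, 14/81)
  'e': [4/27 + 1/27*2/3, 4/27 + 1/27*1/1) = [14/81, 5/27) <- contains code 29/162
  emit 'e', narrow to [14/81, 5/27)

Answer: cbbe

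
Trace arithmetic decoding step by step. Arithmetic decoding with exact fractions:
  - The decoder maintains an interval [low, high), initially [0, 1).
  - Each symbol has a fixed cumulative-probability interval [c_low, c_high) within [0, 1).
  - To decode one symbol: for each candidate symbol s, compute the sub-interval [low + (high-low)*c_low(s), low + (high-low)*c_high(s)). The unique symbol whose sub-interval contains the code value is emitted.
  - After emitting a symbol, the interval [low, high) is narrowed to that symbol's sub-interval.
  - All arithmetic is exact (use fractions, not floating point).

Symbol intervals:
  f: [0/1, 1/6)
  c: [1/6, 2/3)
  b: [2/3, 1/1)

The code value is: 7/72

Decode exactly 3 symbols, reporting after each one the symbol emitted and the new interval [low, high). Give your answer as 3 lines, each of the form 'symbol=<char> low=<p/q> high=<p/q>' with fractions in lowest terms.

Step 1: interval [0/1, 1/1), width = 1/1 - 0/1 = 1/1
  'f': [0/1 + 1/1*0/1, 0/1 + 1/1*1/6) = [0/1, 1/6) <- contains code 7/72
  'c': [0/1 + 1/1*1/6, 0/1 + 1/1*2/3) = [1/6, 2/3)
  'b': [0/1 + 1/1*2/3, 0/1 + 1/1*1/1) = [2/3, 1/1)
  emit 'f', narrow to [0/1, 1/6)
Step 2: interval [0/1, 1/6), width = 1/6 - 0/1 = 1/6
  'f': [0/1 + 1/6*0/1, 0/1 + 1/6*1/6) = [0/1, 1/36)
  'c': [0/1 + 1/6*1/6, 0/1 + 1/6*2/3) = [1/36, 1/9) <- contains code 7/72
  'b': [0/1 + 1/6*2/3, 0/1 + 1/6*1/1) = [1/9, 1/6)
  emit 'c', narrow to [1/36, 1/9)
Step 3: interval [1/36, 1/9), width = 1/9 - 1/36 = 1/12
  'f': [1/36 + 1/12*0/1, 1/36 + 1/12*1/6) = [1/36, 1/24)
  'c': [1/36 + 1/12*1/6, 1/36 + 1/12*2/3) = [1/24, 1/12)
  'b': [1/36 + 1/12*2/3, 1/36 + 1/12*1/1) = [1/12, 1/9) <- contains code 7/72
  emit 'b', narrow to [1/12, 1/9)

Answer: symbol=f low=0/1 high=1/6
symbol=c low=1/36 high=1/9
symbol=b low=1/12 high=1/9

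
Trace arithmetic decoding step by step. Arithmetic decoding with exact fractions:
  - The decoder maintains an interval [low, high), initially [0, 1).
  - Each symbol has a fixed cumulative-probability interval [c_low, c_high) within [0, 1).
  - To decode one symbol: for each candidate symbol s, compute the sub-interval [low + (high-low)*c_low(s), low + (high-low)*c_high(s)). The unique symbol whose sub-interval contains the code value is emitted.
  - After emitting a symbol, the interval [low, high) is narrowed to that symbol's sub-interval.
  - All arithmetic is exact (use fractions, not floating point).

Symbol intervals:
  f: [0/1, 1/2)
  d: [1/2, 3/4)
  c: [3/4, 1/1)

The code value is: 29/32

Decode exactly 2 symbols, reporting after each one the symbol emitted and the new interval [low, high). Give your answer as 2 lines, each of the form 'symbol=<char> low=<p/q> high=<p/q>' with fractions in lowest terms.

Step 1: interval [0/1, 1/1), width = 1/1 - 0/1 = 1/1
  'f': [0/1 + 1/1*0/1, 0/1 + 1/1*1/2) = [0/1, 1/2)
  'd': [0/1 + 1/1*1/2, 0/1 + 1/1*3/4) = [1/2, 3/4)
  'c': [0/1 + 1/1*3/4, 0/1 + 1/1*1/1) = [3/4, 1/1) <- contains code 29/32
  emit 'c', narrow to [3/4, 1/1)
Step 2: interval [3/4, 1/1), width = 1/1 - 3/4 = 1/4
  'f': [3/4 + 1/4*0/1, 3/4 + 1/4*1/2) = [3/4, 7/8)
  'd': [3/4 + 1/4*1/2, 3/4 + 1/4*3/4) = [7/8, 15/16) <- contains code 29/32
  'c': [3/4 + 1/4*3/4, 3/4 + 1/4*1/1) = [15/16, 1/1)
  emit 'd', narrow to [7/8, 15/16)

Answer: symbol=c low=3/4 high=1/1
symbol=d low=7/8 high=15/16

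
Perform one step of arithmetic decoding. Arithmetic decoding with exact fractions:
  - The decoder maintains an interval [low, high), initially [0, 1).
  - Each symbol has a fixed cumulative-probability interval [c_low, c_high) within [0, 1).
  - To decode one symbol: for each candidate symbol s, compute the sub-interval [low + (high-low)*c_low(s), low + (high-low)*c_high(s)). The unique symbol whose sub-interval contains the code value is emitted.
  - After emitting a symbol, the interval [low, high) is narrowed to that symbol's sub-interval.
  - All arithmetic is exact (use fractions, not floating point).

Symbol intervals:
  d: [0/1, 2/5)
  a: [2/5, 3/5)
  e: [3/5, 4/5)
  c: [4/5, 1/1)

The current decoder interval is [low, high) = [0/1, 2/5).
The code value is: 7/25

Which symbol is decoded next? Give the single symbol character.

Interval width = high − low = 2/5 − 0/1 = 2/5
Scaled code = (code − low) / width = (7/25 − 0/1) / 2/5 = 7/10
  d: [0/1, 2/5) 
  a: [2/5, 3/5) 
  e: [3/5, 4/5) ← scaled code falls here ✓
  c: [4/5, 1/1) 

Answer: e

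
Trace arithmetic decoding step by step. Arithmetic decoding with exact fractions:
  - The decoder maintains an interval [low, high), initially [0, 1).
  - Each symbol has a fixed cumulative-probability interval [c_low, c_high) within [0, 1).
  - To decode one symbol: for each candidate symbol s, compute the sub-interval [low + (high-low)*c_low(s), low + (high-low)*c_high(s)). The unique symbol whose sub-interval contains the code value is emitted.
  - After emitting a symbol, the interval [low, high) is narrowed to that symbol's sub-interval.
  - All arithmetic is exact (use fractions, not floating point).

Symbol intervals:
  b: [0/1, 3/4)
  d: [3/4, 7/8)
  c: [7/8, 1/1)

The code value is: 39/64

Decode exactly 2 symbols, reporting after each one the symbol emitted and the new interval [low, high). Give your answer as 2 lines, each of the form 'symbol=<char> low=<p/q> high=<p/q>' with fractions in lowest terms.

Answer: symbol=b low=0/1 high=3/4
symbol=d low=9/16 high=21/32

Derivation:
Step 1: interval [0/1, 1/1), width = 1/1 - 0/1 = 1/1
  'b': [0/1 + 1/1*0/1, 0/1 + 1/1*3/4) = [0/1, 3/4) <- contains code 39/64
  'd': [0/1 + 1/1*3/4, 0/1 + 1/1*7/8) = [3/4, 7/8)
  'c': [0/1 + 1/1*7/8, 0/1 + 1/1*1/1) = [7/8, 1/1)
  emit 'b', narrow to [0/1, 3/4)
Step 2: interval [0/1, 3/4), width = 3/4 - 0/1 = 3/4
  'b': [0/1 + 3/4*0/1, 0/1 + 3/4*3/4) = [0/1, 9/16)
  'd': [0/1 + 3/4*3/4, 0/1 + 3/4*7/8) = [9/16, 21/32) <- contains code 39/64
  'c': [0/1 + 3/4*7/8, 0/1 + 3/4*1/1) = [21/32, 3/4)
  emit 'd', narrow to [9/16, 21/32)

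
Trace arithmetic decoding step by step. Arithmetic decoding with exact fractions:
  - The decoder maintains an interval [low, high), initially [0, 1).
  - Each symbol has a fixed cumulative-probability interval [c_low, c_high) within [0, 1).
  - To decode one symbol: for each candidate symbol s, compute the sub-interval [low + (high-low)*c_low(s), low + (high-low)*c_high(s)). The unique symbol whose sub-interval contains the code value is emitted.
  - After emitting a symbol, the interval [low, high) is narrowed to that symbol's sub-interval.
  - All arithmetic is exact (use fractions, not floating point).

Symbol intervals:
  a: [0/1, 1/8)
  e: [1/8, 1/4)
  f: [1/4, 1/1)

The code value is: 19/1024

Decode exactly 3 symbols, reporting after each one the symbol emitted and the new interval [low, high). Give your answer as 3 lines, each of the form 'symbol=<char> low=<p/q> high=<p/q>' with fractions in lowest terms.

Step 1: interval [0/1, 1/1), width = 1/1 - 0/1 = 1/1
  'a': [0/1 + 1/1*0/1, 0/1 + 1/1*1/8) = [0/1, 1/8) <- contains code 19/1024
  'e': [0/1 + 1/1*1/8, 0/1 + 1/1*1/4) = [1/8, 1/4)
  'f': [0/1 + 1/1*1/4, 0/1 + 1/1*1/1) = [1/4, 1/1)
  emit 'a', narrow to [0/1, 1/8)
Step 2: interval [0/1, 1/8), width = 1/8 - 0/1 = 1/8
  'a': [0/1 + 1/8*0/1, 0/1 + 1/8*1/8) = [0/1, 1/64)
  'e': [0/1 + 1/8*1/8, 0/1 + 1/8*1/4) = [1/64, 1/32) <- contains code 19/1024
  'f': [0/1 + 1/8*1/4, 0/1 + 1/8*1/1) = [1/32, 1/8)
  emit 'e', narrow to [1/64, 1/32)
Step 3: interval [1/64, 1/32), width = 1/32 - 1/64 = 1/64
  'a': [1/64 + 1/64*0/1, 1/64 + 1/64*1/8) = [1/64, 9/512)
  'e': [1/64 + 1/64*1/8, 1/64 + 1/64*1/4) = [9/512, 5/256) <- contains code 19/1024
  'f': [1/64 + 1/64*1/4, 1/64 + 1/64*1/1) = [5/256, 1/32)
  emit 'e', narrow to [9/512, 5/256)

Answer: symbol=a low=0/1 high=1/8
symbol=e low=1/64 high=1/32
symbol=e low=9/512 high=5/256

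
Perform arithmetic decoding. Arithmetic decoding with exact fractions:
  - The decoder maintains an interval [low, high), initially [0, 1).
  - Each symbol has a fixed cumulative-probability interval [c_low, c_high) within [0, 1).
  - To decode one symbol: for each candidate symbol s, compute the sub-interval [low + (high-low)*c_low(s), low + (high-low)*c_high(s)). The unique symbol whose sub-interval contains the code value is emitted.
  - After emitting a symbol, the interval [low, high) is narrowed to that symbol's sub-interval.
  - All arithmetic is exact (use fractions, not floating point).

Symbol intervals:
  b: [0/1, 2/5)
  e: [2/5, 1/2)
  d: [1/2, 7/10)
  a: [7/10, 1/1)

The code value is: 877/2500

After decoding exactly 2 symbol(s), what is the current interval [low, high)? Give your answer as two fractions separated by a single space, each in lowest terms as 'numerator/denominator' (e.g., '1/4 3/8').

Answer: 7/25 2/5

Derivation:
Step 1: interval [0/1, 1/1), width = 1/1 - 0/1 = 1/1
  'b': [0/1 + 1/1*0/1, 0/1 + 1/1*2/5) = [0/1, 2/5) <- contains code 877/2500
  'e': [0/1 + 1/1*2/5, 0/1 + 1/1*1/2) = [2/5, 1/2)
  'd': [0/1 + 1/1*1/2, 0/1 + 1/1*7/10) = [1/2, 7/10)
  'a': [0/1 + 1/1*7/10, 0/1 + 1/1*1/1) = [7/10, 1/1)
  emit 'b', narrow to [0/1, 2/5)
Step 2: interval [0/1, 2/5), width = 2/5 - 0/1 = 2/5
  'b': [0/1 + 2/5*0/1, 0/1 + 2/5*2/5) = [0/1, 4/25)
  'e': [0/1 + 2/5*2/5, 0/1 + 2/5*1/2) = [4/25, 1/5)
  'd': [0/1 + 2/5*1/2, 0/1 + 2/5*7/10) = [1/5, 7/25)
  'a': [0/1 + 2/5*7/10, 0/1 + 2/5*1/1) = [7/25, 2/5) <- contains code 877/2500
  emit 'a', narrow to [7/25, 2/5)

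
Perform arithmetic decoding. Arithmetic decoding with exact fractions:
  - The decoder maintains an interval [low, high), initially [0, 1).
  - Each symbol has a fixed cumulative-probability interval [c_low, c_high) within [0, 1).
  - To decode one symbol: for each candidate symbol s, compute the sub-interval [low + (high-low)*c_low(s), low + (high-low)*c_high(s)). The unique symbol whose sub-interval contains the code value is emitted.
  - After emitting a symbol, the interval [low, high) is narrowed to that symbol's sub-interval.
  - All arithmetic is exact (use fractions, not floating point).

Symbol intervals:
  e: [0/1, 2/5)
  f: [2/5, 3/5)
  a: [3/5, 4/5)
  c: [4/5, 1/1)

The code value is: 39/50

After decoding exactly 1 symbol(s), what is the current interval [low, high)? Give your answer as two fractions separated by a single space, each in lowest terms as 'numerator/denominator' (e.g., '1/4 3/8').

Step 1: interval [0/1, 1/1), width = 1/1 - 0/1 = 1/1
  'e': [0/1 + 1/1*0/1, 0/1 + 1/1*2/5) = [0/1, 2/5)
  'f': [0/1 + 1/1*2/5, 0/1 + 1/1*3/5) = [2/5, 3/5)
  'a': [0/1 + 1/1*3/5, 0/1 + 1/1*4/5) = [3/5, 4/5) <- contains code 39/50
  'c': [0/1 + 1/1*4/5, 0/1 + 1/1*1/1) = [4/5, 1/1)
  emit 'a', narrow to [3/5, 4/5)

Answer: 3/5 4/5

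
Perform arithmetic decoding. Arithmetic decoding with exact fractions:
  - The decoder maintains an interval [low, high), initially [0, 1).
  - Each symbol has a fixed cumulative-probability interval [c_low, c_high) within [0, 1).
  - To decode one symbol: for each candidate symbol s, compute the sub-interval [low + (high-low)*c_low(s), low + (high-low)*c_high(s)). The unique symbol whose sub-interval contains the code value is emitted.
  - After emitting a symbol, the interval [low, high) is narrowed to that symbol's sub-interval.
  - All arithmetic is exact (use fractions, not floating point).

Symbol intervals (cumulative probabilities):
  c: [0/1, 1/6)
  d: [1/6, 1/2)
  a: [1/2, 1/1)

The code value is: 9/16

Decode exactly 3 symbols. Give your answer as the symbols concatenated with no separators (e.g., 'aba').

Step 1: interval [0/1, 1/1), width = 1/1 - 0/1 = 1/1
  'c': [0/1 + 1/1*0/1, 0/1 + 1/1*1/6) = [0/1, 1/6)
  'd': [0/1 + 1/1*1/6, 0/1 + 1/1*1/2) = [1/6, 1/2)
  'a': [0/1 + 1/1*1/2, 0/1 + 1/1*1/1) = [1/2, 1/1) <- contains code 9/16
  emit 'a', narrow to [1/2, 1/1)
Step 2: interval [1/2, 1/1), width = 1/1 - 1/2 = 1/2
  'c': [1/2 + 1/2*0/1, 1/2 + 1/2*1/6) = [1/2, 7/12) <- contains code 9/16
  'd': [1/2 + 1/2*1/6, 1/2 + 1/2*1/2) = [7/12, 3/4)
  'a': [1/2 + 1/2*1/2, 1/2 + 1/2*1/1) = [3/4, 1/1)
  emit 'c', narrow to [1/2, 7/12)
Step 3: interval [1/2, 7/12), width = 7/12 - 1/2 = 1/12
  'c': [1/2 + 1/12*0/1, 1/2 + 1/12*1/6) = [1/2, 37/72)
  'd': [1/2 + 1/12*1/6, 1/2 + 1/12*1/2) = [37/72, 13/24)
  'a': [1/2 + 1/12*1/2, 1/2 + 1/12*1/1) = [13/24, 7/12) <- contains code 9/16
  emit 'a', narrow to [13/24, 7/12)

Answer: aca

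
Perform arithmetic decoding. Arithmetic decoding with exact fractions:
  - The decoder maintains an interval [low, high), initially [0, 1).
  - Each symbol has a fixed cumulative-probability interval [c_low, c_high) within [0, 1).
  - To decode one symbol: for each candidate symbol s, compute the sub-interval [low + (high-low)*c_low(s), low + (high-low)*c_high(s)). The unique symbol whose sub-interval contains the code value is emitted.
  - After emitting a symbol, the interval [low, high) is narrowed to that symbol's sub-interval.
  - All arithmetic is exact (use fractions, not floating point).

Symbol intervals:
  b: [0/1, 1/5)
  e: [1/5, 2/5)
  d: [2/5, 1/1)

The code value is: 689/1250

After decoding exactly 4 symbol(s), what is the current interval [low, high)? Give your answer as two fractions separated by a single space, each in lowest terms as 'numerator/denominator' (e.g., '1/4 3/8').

Answer: 343/625 346/625

Derivation:
Step 1: interval [0/1, 1/1), width = 1/1 - 0/1 = 1/1
  'b': [0/1 + 1/1*0/1, 0/1 + 1/1*1/5) = [0/1, 1/5)
  'e': [0/1 + 1/1*1/5, 0/1 + 1/1*2/5) = [1/5, 2/5)
  'd': [0/1 + 1/1*2/5, 0/1 + 1/1*1/1) = [2/5, 1/1) <- contains code 689/1250
  emit 'd', narrow to [2/5, 1/1)
Step 2: interval [2/5, 1/1), width = 1/1 - 2/5 = 3/5
  'b': [2/5 + 3/5*0/1, 2/5 + 3/5*1/5) = [2/5, 13/25)
  'e': [2/5 + 3/5*1/5, 2/5 + 3/5*2/5) = [13/25, 16/25) <- contains code 689/1250
  'd': [2/5 + 3/5*2/5, 2/5 + 3/5*1/1) = [16/25, 1/1)
  emit 'e', narrow to [13/25, 16/25)
Step 3: interval [13/25, 16/25), width = 16/25 - 13/25 = 3/25
  'b': [13/25 + 3/25*0/1, 13/25 + 3/25*1/5) = [13/25, 68/125)
  'e': [13/25 + 3/25*1/5, 13/25 + 3/25*2/5) = [68/125, 71/125) <- contains code 689/1250
  'd': [13/25 + 3/25*2/5, 13/25 + 3/25*1/1) = [71/125, 16/25)
  emit 'e', narrow to [68/125, 71/125)
Step 4: interval [68/125, 71/125), width = 71/125 - 68/125 = 3/125
  'b': [68/125 + 3/125*0/1, 68/125 + 3/125*1/5) = [68/125, 343/625)
  'e': [68/125 + 3/125*1/5, 68/125 + 3/125*2/5) = [343/625, 346/625) <- contains code 689/1250
  'd': [68/125 + 3/125*2/5, 68/125 + 3/125*1/1) = [346/625, 71/125)
  emit 'e', narrow to [343/625, 346/625)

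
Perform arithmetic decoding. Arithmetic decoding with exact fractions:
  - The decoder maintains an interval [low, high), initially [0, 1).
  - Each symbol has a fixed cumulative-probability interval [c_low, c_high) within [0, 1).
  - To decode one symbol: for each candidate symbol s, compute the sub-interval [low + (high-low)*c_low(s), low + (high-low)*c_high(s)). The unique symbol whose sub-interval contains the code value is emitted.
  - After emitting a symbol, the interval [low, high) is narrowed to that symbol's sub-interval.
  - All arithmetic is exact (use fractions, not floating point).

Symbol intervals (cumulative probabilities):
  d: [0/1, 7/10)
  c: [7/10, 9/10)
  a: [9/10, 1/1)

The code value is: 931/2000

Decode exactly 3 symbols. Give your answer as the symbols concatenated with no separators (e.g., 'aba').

Answer: dda

Derivation:
Step 1: interval [0/1, 1/1), width = 1/1 - 0/1 = 1/1
  'd': [0/1 + 1/1*0/1, 0/1 + 1/1*7/10) = [0/1, 7/10) <- contains code 931/2000
  'c': [0/1 + 1/1*7/10, 0/1 + 1/1*9/10) = [7/10, 9/10)
  'a': [0/1 + 1/1*9/10, 0/1 + 1/1*1/1) = [9/10, 1/1)
  emit 'd', narrow to [0/1, 7/10)
Step 2: interval [0/1, 7/10), width = 7/10 - 0/1 = 7/10
  'd': [0/1 + 7/10*0/1, 0/1 + 7/10*7/10) = [0/1, 49/100) <- contains code 931/2000
  'c': [0/1 + 7/10*7/10, 0/1 + 7/10*9/10) = [49/100, 63/100)
  'a': [0/1 + 7/10*9/10, 0/1 + 7/10*1/1) = [63/100, 7/10)
  emit 'd', narrow to [0/1, 49/100)
Step 3: interval [0/1, 49/100), width = 49/100 - 0/1 = 49/100
  'd': [0/1 + 49/100*0/1, 0/1 + 49/100*7/10) = [0/1, 343/1000)
  'c': [0/1 + 49/100*7/10, 0/1 + 49/100*9/10) = [343/1000, 441/1000)
  'a': [0/1 + 49/100*9/10, 0/1 + 49/100*1/1) = [441/1000, 49/100) <- contains code 931/2000
  emit 'a', narrow to [441/1000, 49/100)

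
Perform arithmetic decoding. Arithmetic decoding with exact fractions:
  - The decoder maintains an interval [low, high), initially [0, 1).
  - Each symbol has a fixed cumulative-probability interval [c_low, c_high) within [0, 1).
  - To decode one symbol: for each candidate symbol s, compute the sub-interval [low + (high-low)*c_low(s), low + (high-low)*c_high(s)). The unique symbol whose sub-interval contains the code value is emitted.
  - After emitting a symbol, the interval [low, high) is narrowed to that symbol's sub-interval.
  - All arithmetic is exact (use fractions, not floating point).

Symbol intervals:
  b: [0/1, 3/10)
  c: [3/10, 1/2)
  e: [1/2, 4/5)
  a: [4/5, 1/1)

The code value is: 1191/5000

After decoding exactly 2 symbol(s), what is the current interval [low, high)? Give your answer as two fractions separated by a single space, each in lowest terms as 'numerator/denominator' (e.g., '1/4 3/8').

Answer: 3/20 6/25

Derivation:
Step 1: interval [0/1, 1/1), width = 1/1 - 0/1 = 1/1
  'b': [0/1 + 1/1*0/1, 0/1 + 1/1*3/10) = [0/1, 3/10) <- contains code 1191/5000
  'c': [0/1 + 1/1*3/10, 0/1 + 1/1*1/2) = [3/10, 1/2)
  'e': [0/1 + 1/1*1/2, 0/1 + 1/1*4/5) = [1/2, 4/5)
  'a': [0/1 + 1/1*4/5, 0/1 + 1/1*1/1) = [4/5, 1/1)
  emit 'b', narrow to [0/1, 3/10)
Step 2: interval [0/1, 3/10), width = 3/10 - 0/1 = 3/10
  'b': [0/1 + 3/10*0/1, 0/1 + 3/10*3/10) = [0/1, 9/100)
  'c': [0/1 + 3/10*3/10, 0/1 + 3/10*1/2) = [9/100, 3/20)
  'e': [0/1 + 3/10*1/2, 0/1 + 3/10*4/5) = [3/20, 6/25) <- contains code 1191/5000
  'a': [0/1 + 3/10*4/5, 0/1 + 3/10*1/1) = [6/25, 3/10)
  emit 'e', narrow to [3/20, 6/25)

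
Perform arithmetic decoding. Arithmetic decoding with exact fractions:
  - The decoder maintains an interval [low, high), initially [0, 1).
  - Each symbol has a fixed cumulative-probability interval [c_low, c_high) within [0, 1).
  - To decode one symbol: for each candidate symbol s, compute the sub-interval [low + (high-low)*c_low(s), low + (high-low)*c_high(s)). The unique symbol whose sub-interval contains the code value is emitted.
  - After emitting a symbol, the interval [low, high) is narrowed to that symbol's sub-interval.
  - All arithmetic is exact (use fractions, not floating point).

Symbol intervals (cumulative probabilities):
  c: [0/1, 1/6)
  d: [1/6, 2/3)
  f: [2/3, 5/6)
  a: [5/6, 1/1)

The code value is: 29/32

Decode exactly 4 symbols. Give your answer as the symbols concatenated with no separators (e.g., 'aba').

Step 1: interval [0/1, 1/1), width = 1/1 - 0/1 = 1/1
  'c': [0/1 + 1/1*0/1, 0/1 + 1/1*1/6) = [0/1, 1/6)
  'd': [0/1 + 1/1*1/6, 0/1 + 1/1*2/3) = [1/6, 2/3)
  'f': [0/1 + 1/1*2/3, 0/1 + 1/1*5/6) = [2/3, 5/6)
  'a': [0/1 + 1/1*5/6, 0/1 + 1/1*1/1) = [5/6, 1/1) <- contains code 29/32
  emit 'a', narrow to [5/6, 1/1)
Step 2: interval [5/6, 1/1), width = 1/1 - 5/6 = 1/6
  'c': [5/6 + 1/6*0/1, 5/6 + 1/6*1/6) = [5/6, 31/36)
  'd': [5/6 + 1/6*1/6, 5/6 + 1/6*2/3) = [31/36, 17/18) <- contains code 29/32
  'f': [5/6 + 1/6*2/3, 5/6 + 1/6*5/6) = [17/18, 35/36)
  'a': [5/6 + 1/6*5/6, 5/6 + 1/6*1/1) = [35/36, 1/1)
  emit 'd', narrow to [31/36, 17/18)
Step 3: interval [31/36, 17/18), width = 17/18 - 31/36 = 1/12
  'c': [31/36 + 1/12*0/1, 31/36 + 1/12*1/6) = [31/36, 7/8)
  'd': [31/36 + 1/12*1/6, 31/36 + 1/12*2/3) = [7/8, 11/12) <- contains code 29/32
  'f': [31/36 + 1/12*2/3, 31/36 + 1/12*5/6) = [11/12, 67/72)
  'a': [31/36 + 1/12*5/6, 31/36 + 1/12*1/1) = [67/72, 17/18)
  emit 'd', narrow to [7/8, 11/12)
Step 4: interval [7/8, 11/12), width = 11/12 - 7/8 = 1/24
  'c': [7/8 + 1/24*0/1, 7/8 + 1/24*1/6) = [7/8, 127/144)
  'd': [7/8 + 1/24*1/6, 7/8 + 1/24*2/3) = [127/144, 65/72)
  'f': [7/8 + 1/24*2/3, 7/8 + 1/24*5/6) = [65/72, 131/144) <- contains code 29/32
  'a': [7/8 + 1/24*5/6, 7/8 + 1/24*1/1) = [131/144, 11/12)
  emit 'f', narrow to [65/72, 131/144)

Answer: addf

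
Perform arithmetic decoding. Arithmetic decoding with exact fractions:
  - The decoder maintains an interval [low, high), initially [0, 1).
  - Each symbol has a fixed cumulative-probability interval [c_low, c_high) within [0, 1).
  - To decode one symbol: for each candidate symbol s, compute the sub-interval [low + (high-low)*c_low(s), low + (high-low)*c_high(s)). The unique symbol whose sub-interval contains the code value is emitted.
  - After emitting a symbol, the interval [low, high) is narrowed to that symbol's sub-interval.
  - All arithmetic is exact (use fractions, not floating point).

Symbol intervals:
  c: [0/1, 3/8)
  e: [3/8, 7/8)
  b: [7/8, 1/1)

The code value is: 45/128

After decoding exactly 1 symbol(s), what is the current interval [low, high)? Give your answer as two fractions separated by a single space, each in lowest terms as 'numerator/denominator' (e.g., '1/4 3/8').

Answer: 0/1 3/8

Derivation:
Step 1: interval [0/1, 1/1), width = 1/1 - 0/1 = 1/1
  'c': [0/1 + 1/1*0/1, 0/1 + 1/1*3/8) = [0/1, 3/8) <- contains code 45/128
  'e': [0/1 + 1/1*3/8, 0/1 + 1/1*7/8) = [3/8, 7/8)
  'b': [0/1 + 1/1*7/8, 0/1 + 1/1*1/1) = [7/8, 1/1)
  emit 'c', narrow to [0/1, 3/8)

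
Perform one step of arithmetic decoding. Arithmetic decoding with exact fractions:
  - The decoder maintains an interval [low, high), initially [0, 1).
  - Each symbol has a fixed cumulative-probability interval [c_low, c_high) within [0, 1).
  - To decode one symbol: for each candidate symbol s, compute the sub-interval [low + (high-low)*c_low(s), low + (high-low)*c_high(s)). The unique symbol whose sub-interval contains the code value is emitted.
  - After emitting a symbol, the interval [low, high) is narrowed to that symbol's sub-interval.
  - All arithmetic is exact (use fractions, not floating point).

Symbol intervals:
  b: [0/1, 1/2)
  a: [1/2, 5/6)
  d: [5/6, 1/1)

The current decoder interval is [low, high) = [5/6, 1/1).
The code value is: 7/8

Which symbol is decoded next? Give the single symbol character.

Answer: b

Derivation:
Interval width = high − low = 1/1 − 5/6 = 1/6
Scaled code = (code − low) / width = (7/8 − 5/6) / 1/6 = 1/4
  b: [0/1, 1/2) ← scaled code falls here ✓
  a: [1/2, 5/6) 
  d: [5/6, 1/1) 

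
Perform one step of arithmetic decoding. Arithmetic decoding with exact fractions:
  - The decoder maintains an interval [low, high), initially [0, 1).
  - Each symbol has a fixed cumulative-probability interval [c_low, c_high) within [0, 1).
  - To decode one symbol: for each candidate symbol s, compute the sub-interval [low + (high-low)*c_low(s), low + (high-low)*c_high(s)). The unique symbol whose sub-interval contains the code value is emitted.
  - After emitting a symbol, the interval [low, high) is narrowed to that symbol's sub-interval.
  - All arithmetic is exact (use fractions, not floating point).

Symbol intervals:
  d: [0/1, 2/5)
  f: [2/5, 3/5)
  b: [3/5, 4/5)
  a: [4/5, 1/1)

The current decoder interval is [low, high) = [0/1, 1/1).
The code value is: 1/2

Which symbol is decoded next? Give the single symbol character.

Answer: f

Derivation:
Interval width = high − low = 1/1 − 0/1 = 1/1
Scaled code = (code − low) / width = (1/2 − 0/1) / 1/1 = 1/2
  d: [0/1, 2/5) 
  f: [2/5, 3/5) ← scaled code falls here ✓
  b: [3/5, 4/5) 
  a: [4/5, 1/1) 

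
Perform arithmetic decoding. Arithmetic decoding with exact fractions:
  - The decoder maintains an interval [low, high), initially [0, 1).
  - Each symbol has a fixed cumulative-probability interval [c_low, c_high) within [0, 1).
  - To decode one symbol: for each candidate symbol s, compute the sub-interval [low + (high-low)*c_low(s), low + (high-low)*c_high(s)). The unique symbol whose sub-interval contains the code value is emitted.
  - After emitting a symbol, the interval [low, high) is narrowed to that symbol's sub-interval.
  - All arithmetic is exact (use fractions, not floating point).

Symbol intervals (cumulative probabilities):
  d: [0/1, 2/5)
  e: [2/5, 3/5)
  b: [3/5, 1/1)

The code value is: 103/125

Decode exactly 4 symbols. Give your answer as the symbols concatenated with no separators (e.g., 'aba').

Step 1: interval [0/1, 1/1), width = 1/1 - 0/1 = 1/1
  'd': [0/1 + 1/1*0/1, 0/1 + 1/1*2/5) = [0/1, 2/5)
  'e': [0/1 + 1/1*2/5, 0/1 + 1/1*3/5) = [2/5, 3/5)
  'b': [0/1 + 1/1*3/5, 0/1 + 1/1*1/1) = [3/5, 1/1) <- contains code 103/125
  emit 'b', narrow to [3/5, 1/1)
Step 2: interval [3/5, 1/1), width = 1/1 - 3/5 = 2/5
  'd': [3/5 + 2/5*0/1, 3/5 + 2/5*2/5) = [3/5, 19/25)
  'e': [3/5 + 2/5*2/5, 3/5 + 2/5*3/5) = [19/25, 21/25) <- contains code 103/125
  'b': [3/5 + 2/5*3/5, 3/5 + 2/5*1/1) = [21/25, 1/1)
  emit 'e', narrow to [19/25, 21/25)
Step 3: interval [19/25, 21/25), width = 21/25 - 19/25 = 2/25
  'd': [19/25 + 2/25*0/1, 19/25 + 2/25*2/5) = [19/25, 99/125)
  'e': [19/25 + 2/25*2/5, 19/25 + 2/25*3/5) = [99/125, 101/125)
  'b': [19/25 + 2/25*3/5, 19/25 + 2/25*1/1) = [101/125, 21/25) <- contains code 103/125
  emit 'b', narrow to [101/125, 21/25)
Step 4: interval [101/125, 21/25), width = 21/25 - 101/125 = 4/125
  'd': [101/125 + 4/125*0/1, 101/125 + 4/125*2/5) = [101/125, 513/625)
  'e': [101/125 + 4/125*2/5, 101/125 + 4/125*3/5) = [513/625, 517/625) <- contains code 103/125
  'b': [101/125 + 4/125*3/5, 101/125 + 4/125*1/1) = [517/625, 21/25)
  emit 'e', narrow to [513/625, 517/625)

Answer: bebe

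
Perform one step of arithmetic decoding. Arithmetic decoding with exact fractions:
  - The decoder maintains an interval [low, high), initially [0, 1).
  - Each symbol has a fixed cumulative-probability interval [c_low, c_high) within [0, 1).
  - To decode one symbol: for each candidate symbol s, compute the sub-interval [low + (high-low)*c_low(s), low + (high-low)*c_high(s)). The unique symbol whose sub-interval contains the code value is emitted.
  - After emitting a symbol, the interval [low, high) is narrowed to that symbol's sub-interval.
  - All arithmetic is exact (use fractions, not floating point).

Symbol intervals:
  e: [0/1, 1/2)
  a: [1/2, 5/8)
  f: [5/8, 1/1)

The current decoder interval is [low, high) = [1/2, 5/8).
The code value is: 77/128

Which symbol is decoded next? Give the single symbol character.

Interval width = high − low = 5/8 − 1/2 = 1/8
Scaled code = (code − low) / width = (77/128 − 1/2) / 1/8 = 13/16
  e: [0/1, 1/2) 
  a: [1/2, 5/8) 
  f: [5/8, 1/1) ← scaled code falls here ✓

Answer: f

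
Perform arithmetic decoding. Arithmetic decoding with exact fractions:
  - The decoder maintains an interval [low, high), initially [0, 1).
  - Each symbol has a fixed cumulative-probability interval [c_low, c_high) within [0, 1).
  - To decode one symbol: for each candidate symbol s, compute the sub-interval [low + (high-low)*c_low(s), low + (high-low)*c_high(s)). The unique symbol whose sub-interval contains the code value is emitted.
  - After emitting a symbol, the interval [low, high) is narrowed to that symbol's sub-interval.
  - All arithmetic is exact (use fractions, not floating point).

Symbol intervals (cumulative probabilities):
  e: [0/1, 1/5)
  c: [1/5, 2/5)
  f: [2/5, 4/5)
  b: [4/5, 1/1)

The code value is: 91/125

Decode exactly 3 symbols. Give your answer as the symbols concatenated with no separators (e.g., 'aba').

Answer: fbe

Derivation:
Step 1: interval [0/1, 1/1), width = 1/1 - 0/1 = 1/1
  'e': [0/1 + 1/1*0/1, 0/1 + 1/1*1/5) = [0/1, 1/5)
  'c': [0/1 + 1/1*1/5, 0/1 + 1/1*2/5) = [1/5, 2/5)
  'f': [0/1 + 1/1*2/5, 0/1 + 1/1*4/5) = [2/5, 4/5) <- contains code 91/125
  'b': [0/1 + 1/1*4/5, 0/1 + 1/1*1/1) = [4/5, 1/1)
  emit 'f', narrow to [2/5, 4/5)
Step 2: interval [2/5, 4/5), width = 4/5 - 2/5 = 2/5
  'e': [2/5 + 2/5*0/1, 2/5 + 2/5*1/5) = [2/5, 12/25)
  'c': [2/5 + 2/5*1/5, 2/5 + 2/5*2/5) = [12/25, 14/25)
  'f': [2/5 + 2/5*2/5, 2/5 + 2/5*4/5) = [14/25, 18/25)
  'b': [2/5 + 2/5*4/5, 2/5 + 2/5*1/1) = [18/25, 4/5) <- contains code 91/125
  emit 'b', narrow to [18/25, 4/5)
Step 3: interval [18/25, 4/5), width = 4/5 - 18/25 = 2/25
  'e': [18/25 + 2/25*0/1, 18/25 + 2/25*1/5) = [18/25, 92/125) <- contains code 91/125
  'c': [18/25 + 2/25*1/5, 18/25 + 2/25*2/5) = [92/125, 94/125)
  'f': [18/25 + 2/25*2/5, 18/25 + 2/25*4/5) = [94/125, 98/125)
  'b': [18/25 + 2/25*4/5, 18/25 + 2/25*1/1) = [98/125, 4/5)
  emit 'e', narrow to [18/25, 92/125)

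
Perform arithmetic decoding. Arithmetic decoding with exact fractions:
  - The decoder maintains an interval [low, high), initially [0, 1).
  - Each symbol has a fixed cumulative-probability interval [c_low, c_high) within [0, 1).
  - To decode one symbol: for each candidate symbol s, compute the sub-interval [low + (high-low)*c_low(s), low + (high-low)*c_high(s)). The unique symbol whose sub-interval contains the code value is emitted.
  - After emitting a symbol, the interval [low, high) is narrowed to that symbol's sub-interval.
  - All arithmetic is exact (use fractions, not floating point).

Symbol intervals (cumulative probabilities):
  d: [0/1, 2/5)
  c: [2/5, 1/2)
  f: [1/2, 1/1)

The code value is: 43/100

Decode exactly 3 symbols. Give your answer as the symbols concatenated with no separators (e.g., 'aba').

Answer: cdf

Derivation:
Step 1: interval [0/1, 1/1), width = 1/1 - 0/1 = 1/1
  'd': [0/1 + 1/1*0/1, 0/1 + 1/1*2/5) = [0/1, 2/5)
  'c': [0/1 + 1/1*2/5, 0/1 + 1/1*1/2) = [2/5, 1/2) <- contains code 43/100
  'f': [0/1 + 1/1*1/2, 0/1 + 1/1*1/1) = [1/2, 1/1)
  emit 'c', narrow to [2/5, 1/2)
Step 2: interval [2/5, 1/2), width = 1/2 - 2/5 = 1/10
  'd': [2/5 + 1/10*0/1, 2/5 + 1/10*2/5) = [2/5, 11/25) <- contains code 43/100
  'c': [2/5 + 1/10*2/5, 2/5 + 1/10*1/2) = [11/25, 9/20)
  'f': [2/5 + 1/10*1/2, 2/5 + 1/10*1/1) = [9/20, 1/2)
  emit 'd', narrow to [2/5, 11/25)
Step 3: interval [2/5, 11/25), width = 11/25 - 2/5 = 1/25
  'd': [2/5 + 1/25*0/1, 2/5 + 1/25*2/5) = [2/5, 52/125)
  'c': [2/5 + 1/25*2/5, 2/5 + 1/25*1/2) = [52/125, 21/50)
  'f': [2/5 + 1/25*1/2, 2/5 + 1/25*1/1) = [21/50, 11/25) <- contains code 43/100
  emit 'f', narrow to [21/50, 11/25)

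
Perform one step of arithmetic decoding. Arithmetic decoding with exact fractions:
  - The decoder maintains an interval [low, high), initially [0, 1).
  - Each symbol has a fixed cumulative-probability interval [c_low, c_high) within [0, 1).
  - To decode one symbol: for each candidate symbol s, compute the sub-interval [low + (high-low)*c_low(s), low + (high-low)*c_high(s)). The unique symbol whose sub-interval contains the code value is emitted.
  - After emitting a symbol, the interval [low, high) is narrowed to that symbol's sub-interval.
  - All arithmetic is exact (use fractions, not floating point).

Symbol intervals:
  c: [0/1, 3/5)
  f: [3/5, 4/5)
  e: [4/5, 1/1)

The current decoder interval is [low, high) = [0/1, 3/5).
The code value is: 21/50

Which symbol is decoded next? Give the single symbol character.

Interval width = high − low = 3/5 − 0/1 = 3/5
Scaled code = (code − low) / width = (21/50 − 0/1) / 3/5 = 7/10
  c: [0/1, 3/5) 
  f: [3/5, 4/5) ← scaled code falls here ✓
  e: [4/5, 1/1) 

Answer: f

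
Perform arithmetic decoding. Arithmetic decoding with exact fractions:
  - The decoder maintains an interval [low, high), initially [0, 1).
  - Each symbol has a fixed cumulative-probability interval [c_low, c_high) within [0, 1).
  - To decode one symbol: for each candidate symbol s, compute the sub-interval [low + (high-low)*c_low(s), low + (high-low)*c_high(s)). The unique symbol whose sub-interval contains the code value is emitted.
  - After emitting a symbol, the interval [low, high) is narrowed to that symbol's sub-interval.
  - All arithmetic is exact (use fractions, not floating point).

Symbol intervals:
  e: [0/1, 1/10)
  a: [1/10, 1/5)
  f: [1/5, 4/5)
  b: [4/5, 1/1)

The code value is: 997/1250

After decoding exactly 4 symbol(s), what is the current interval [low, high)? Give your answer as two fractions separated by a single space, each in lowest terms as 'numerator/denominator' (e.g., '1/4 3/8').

Step 1: interval [0/1, 1/1), width = 1/1 - 0/1 = 1/1
  'e': [0/1 + 1/1*0/1, 0/1 + 1/1*1/10) = [0/1, 1/10)
  'a': [0/1 + 1/1*1/10, 0/1 + 1/1*1/5) = [1/10, 1/5)
  'f': [0/1 + 1/1*1/5, 0/1 + 1/1*4/5) = [1/5, 4/5) <- contains code 997/1250
  'b': [0/1 + 1/1*4/5, 0/1 + 1/1*1/1) = [4/5, 1/1)
  emit 'f', narrow to [1/5, 4/5)
Step 2: interval [1/5, 4/5), width = 4/5 - 1/5 = 3/5
  'e': [1/5 + 3/5*0/1, 1/5 + 3/5*1/10) = [1/5, 13/50)
  'a': [1/5 + 3/5*1/10, 1/5 + 3/5*1/5) = [13/50, 8/25)
  'f': [1/5 + 3/5*1/5, 1/5 + 3/5*4/5) = [8/25, 17/25)
  'b': [1/5 + 3/5*4/5, 1/5 + 3/5*1/1) = [17/25, 4/5) <- contains code 997/1250
  emit 'b', narrow to [17/25, 4/5)
Step 3: interval [17/25, 4/5), width = 4/5 - 17/25 = 3/25
  'e': [17/25 + 3/25*0/1, 17/25 + 3/25*1/10) = [17/25, 173/250)
  'a': [17/25 + 3/25*1/10, 17/25 + 3/25*1/5) = [173/250, 88/125)
  'f': [17/25 + 3/25*1/5, 17/25 + 3/25*4/5) = [88/125, 97/125)
  'b': [17/25 + 3/25*4/5, 17/25 + 3/25*1/1) = [97/125, 4/5) <- contains code 997/1250
  emit 'b', narrow to [97/125, 4/5)
Step 4: interval [97/125, 4/5), width = 4/5 - 97/125 = 3/125
  'e': [97/125 + 3/125*0/1, 97/125 + 3/125*1/10) = [97/125, 973/1250)
  'a': [97/125 + 3/125*1/10, 97/125 + 3/125*1/5) = [973/1250, 488/625)
  'f': [97/125 + 3/125*1/5, 97/125 + 3/125*4/5) = [488/625, 497/625)
  'b': [97/125 + 3/125*4/5, 97/125 + 3/125*1/1) = [497/625, 4/5) <- contains code 997/1250
  emit 'b', narrow to [497/625, 4/5)

Answer: 497/625 4/5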